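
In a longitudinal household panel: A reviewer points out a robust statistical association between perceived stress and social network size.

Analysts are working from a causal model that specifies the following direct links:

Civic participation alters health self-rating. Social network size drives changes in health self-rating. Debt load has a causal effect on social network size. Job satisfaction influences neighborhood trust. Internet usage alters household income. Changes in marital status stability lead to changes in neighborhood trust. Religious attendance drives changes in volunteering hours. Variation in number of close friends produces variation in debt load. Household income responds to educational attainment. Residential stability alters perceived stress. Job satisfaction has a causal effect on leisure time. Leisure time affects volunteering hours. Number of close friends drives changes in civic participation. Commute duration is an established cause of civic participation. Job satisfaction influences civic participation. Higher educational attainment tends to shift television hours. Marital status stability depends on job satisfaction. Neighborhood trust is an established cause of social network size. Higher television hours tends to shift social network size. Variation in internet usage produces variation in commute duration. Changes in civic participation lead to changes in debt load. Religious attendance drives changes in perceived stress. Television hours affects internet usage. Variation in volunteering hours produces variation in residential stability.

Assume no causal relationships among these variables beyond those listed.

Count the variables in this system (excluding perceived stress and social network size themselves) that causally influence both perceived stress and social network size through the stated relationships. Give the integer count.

The common causes are: job satisfaction (to perceived stress via job satisfaction → leisure time → volunteering hours → residential stability → perceived stress; to social network size via job satisfaction → neighborhood trust → social network size).
Every other variable lacks a causal path to at least one of perceived stress and social network size.

1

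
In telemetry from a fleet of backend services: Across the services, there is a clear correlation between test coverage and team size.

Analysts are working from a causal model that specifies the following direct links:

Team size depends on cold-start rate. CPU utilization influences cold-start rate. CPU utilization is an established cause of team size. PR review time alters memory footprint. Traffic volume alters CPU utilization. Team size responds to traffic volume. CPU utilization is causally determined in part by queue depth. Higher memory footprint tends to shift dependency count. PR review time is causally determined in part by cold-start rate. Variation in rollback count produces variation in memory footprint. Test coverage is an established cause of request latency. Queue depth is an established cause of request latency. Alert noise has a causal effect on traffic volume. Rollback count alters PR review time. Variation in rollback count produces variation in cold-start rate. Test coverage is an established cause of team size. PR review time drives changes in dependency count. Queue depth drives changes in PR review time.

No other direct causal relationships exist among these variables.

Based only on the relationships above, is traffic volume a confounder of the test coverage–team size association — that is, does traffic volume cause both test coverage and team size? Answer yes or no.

Traffic volume has no stated causal path to test coverage. A confounder must cause both variables, so traffic volume does not qualify.

no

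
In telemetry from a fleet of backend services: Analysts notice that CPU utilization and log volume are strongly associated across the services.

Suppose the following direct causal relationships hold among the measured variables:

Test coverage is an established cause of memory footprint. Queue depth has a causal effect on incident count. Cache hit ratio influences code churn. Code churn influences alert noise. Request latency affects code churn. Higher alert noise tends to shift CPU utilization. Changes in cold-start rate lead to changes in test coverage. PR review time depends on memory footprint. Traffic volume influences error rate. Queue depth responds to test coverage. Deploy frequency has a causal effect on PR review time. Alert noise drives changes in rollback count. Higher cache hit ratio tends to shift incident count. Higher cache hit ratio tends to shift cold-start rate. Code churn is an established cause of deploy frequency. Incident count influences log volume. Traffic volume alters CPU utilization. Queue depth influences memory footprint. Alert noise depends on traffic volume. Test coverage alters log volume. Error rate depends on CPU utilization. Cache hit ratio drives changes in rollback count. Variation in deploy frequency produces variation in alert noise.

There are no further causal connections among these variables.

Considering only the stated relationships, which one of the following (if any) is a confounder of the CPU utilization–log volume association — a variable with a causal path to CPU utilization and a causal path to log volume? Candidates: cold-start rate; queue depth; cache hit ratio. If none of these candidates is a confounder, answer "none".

cache hit ratio

Cache hit ratio causes CPU utilization (cache hit ratio → code churn → alert noise → CPU utilization) and also causes log volume (cache hit ratio → incident count → log volume); it is a common cause of both.
Each of the other candidates lacks a causal path to at least one of CPU utilization and log volume, so they do not confound the relationship.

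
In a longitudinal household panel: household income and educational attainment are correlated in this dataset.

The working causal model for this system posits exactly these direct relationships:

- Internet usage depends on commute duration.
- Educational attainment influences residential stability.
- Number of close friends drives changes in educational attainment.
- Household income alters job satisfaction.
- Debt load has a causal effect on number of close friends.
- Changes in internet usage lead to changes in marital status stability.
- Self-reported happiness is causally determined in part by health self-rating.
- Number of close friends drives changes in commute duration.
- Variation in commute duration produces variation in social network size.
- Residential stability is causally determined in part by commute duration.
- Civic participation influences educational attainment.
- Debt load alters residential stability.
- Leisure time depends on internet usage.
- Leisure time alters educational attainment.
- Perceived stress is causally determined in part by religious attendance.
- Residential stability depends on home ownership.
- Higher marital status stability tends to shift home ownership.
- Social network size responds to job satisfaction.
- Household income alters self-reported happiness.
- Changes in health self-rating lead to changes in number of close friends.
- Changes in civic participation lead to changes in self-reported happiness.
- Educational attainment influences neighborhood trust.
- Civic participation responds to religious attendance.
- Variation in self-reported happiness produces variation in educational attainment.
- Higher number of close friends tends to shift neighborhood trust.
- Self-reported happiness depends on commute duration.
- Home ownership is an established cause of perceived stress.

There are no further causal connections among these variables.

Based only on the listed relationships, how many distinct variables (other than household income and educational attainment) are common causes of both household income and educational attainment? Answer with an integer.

No listed variable has a causal path to both household income and educational attainment, so there are no common causes.

0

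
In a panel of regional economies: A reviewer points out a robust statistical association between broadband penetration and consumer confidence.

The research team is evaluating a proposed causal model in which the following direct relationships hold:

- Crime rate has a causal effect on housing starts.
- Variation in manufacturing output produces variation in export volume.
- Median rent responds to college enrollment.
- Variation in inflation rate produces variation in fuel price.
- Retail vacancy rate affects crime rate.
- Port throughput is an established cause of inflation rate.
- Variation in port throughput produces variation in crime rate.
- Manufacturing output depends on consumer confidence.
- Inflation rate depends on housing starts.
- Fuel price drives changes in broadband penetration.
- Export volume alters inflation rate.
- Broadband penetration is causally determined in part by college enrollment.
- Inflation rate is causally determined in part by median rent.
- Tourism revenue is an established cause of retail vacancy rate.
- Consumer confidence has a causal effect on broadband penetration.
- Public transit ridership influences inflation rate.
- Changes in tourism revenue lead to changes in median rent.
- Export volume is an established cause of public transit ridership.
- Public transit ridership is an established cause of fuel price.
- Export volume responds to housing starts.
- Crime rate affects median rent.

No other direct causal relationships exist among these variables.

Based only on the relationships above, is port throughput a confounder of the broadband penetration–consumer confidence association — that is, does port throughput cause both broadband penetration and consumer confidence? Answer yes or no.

no

Port throughput has no stated causal path to consumer confidence. A confounder must cause both variables, so port throughput does not qualify.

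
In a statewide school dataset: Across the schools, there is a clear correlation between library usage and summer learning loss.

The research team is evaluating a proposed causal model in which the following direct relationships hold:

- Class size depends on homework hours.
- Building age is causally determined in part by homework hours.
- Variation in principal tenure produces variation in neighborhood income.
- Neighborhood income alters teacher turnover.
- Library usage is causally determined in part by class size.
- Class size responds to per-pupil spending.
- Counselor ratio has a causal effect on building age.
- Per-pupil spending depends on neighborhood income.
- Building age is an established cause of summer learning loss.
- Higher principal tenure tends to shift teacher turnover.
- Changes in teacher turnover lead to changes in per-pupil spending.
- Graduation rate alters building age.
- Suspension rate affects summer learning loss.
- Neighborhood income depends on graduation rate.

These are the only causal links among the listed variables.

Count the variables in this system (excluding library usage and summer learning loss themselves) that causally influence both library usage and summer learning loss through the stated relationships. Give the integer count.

2

The common causes are: graduation rate (to library usage via graduation rate → neighborhood income → per-pupil spending → class size → library usage; to summer learning loss via graduation rate → building age → summer learning loss); homework hours (to library usage via homework hours → class size → library usage; to summer learning loss via homework hours → building age → summer learning loss).
Every other variable lacks a causal path to at least one of library usage and summer learning loss.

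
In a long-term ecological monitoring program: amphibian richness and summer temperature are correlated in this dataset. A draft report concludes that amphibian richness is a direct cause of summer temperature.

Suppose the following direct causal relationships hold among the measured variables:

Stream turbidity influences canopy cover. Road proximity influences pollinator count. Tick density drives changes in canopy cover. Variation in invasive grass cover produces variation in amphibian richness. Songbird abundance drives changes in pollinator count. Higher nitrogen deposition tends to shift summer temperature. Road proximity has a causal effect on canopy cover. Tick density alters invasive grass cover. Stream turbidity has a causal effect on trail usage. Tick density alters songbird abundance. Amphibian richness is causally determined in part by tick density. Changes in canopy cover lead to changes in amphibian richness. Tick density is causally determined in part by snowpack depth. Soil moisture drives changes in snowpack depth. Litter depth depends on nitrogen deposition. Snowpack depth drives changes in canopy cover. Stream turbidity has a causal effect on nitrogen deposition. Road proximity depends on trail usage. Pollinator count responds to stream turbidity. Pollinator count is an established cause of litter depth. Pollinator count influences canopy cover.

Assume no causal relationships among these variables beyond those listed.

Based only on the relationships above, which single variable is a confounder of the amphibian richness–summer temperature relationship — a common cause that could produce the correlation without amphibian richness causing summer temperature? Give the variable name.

Stream turbidity has a causal path to amphibian richness (stream turbidity → canopy cover → amphibian richness) and a separate causal path to summer temperature (stream turbidity → nitrogen deposition → summer temperature), so it is a common cause of both.
No stated relationship gives amphibian richness a causal route to summer temperature, so the correlation is explained by the shared upstream cause rather than a direct effect.

stream turbidity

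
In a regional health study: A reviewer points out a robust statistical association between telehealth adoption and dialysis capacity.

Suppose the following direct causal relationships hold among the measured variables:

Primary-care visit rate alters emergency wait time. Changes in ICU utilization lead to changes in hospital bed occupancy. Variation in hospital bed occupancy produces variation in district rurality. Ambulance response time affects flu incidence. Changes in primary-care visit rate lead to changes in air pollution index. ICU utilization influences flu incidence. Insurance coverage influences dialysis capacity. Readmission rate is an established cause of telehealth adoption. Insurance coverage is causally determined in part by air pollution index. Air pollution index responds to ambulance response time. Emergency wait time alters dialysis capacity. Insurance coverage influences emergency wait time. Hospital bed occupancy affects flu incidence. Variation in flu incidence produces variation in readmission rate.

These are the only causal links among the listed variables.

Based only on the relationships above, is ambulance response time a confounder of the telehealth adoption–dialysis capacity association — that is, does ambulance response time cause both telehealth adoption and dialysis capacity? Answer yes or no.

Ambulance response time has a causal path to telehealth adoption (ambulance response time → flu incidence → readmission rate → telehealth adoption) and to dialysis capacity (ambulance response time → air pollution index → insurance coverage → dialysis capacity), so it is a common cause of both — a confounder.

yes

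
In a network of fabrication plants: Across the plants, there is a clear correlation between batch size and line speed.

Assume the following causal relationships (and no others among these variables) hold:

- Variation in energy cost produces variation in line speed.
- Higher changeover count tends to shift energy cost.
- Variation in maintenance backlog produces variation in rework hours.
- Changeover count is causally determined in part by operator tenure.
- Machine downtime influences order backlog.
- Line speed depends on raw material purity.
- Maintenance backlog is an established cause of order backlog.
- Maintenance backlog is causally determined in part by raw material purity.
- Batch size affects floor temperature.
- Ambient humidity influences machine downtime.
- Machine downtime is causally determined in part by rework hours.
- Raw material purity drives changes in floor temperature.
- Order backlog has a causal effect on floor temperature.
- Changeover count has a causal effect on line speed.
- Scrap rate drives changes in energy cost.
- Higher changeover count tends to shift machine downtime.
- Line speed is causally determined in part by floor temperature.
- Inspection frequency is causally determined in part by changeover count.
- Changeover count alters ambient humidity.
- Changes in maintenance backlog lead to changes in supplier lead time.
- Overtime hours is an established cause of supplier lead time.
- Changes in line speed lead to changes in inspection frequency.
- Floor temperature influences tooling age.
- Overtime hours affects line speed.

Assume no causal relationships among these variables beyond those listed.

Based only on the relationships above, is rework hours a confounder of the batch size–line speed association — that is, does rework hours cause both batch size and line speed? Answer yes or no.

no

Rework hours has no stated causal path to batch size. A confounder must cause both variables, so rework hours does not qualify.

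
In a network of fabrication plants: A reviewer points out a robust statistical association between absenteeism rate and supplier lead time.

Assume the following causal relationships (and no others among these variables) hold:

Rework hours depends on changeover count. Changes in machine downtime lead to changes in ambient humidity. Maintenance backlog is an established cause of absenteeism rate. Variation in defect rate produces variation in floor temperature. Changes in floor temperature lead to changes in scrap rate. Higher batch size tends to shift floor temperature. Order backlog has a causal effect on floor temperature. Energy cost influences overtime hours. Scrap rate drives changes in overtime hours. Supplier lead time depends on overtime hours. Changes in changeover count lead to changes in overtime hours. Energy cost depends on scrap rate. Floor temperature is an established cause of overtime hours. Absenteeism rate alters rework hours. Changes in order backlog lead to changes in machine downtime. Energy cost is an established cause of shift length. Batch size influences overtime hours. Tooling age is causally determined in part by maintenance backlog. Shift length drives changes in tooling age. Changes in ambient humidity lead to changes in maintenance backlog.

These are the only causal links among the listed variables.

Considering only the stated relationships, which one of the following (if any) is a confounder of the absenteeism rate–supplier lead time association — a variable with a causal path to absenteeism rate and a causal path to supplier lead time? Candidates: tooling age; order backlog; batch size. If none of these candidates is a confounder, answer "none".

order backlog

Order backlog causes absenteeism rate (order backlog → machine downtime → ambient humidity → maintenance backlog → absenteeism rate) and also causes supplier lead time (order backlog → floor temperature → overtime hours → supplier lead time); it is a common cause of both.
Each of the other candidates lacks a causal path to at least one of absenteeism rate and supplier lead time, so they do not confound the relationship.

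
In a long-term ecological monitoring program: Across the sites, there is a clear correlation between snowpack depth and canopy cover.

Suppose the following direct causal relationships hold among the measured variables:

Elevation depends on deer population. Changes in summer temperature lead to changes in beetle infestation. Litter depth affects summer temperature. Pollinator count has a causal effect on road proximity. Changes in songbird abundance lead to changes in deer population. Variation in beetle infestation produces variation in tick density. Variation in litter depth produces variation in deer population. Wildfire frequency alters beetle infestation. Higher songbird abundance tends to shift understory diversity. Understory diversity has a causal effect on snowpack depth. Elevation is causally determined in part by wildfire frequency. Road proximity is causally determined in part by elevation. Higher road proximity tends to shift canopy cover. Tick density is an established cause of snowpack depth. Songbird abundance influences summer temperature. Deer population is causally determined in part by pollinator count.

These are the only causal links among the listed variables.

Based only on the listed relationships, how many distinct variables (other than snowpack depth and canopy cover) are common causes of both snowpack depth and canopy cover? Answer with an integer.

3

The common causes are: litter depth (to snowpack depth via litter depth → summer temperature → beetle infestation → tick density → snowpack depth; to canopy cover via litter depth → deer population → elevation → road proximity → canopy cover); songbird abundance (to snowpack depth via songbird abundance → understory diversity → snowpack depth; to canopy cover via songbird abundance → deer population → elevation → road proximity → canopy cover); wildfire frequency (to snowpack depth via wildfire frequency → beetle infestation → tick density → snowpack depth; to canopy cover via wildfire frequency → elevation → road proximity → canopy cover).
Every other variable lacks a causal path to at least one of snowpack depth and canopy cover.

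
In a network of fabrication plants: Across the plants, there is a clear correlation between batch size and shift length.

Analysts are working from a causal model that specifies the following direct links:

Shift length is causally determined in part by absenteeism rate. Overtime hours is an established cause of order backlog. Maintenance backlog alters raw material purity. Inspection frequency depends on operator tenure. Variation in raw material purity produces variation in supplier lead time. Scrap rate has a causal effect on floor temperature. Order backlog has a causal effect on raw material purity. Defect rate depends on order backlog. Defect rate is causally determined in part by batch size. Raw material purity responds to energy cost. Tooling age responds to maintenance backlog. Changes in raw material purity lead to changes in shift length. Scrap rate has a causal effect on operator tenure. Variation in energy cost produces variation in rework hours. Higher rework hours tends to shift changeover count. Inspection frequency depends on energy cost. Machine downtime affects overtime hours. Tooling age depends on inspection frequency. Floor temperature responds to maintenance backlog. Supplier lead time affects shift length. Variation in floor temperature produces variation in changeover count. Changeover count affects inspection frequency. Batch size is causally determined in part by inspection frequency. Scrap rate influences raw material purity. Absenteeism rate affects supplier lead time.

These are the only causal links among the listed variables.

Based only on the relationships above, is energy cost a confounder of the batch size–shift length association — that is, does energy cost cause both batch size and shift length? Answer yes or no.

Energy cost has a causal path to batch size (energy cost → inspection frequency → batch size) and to shift length (energy cost → raw material purity → shift length), so it is a common cause of both — a confounder.

yes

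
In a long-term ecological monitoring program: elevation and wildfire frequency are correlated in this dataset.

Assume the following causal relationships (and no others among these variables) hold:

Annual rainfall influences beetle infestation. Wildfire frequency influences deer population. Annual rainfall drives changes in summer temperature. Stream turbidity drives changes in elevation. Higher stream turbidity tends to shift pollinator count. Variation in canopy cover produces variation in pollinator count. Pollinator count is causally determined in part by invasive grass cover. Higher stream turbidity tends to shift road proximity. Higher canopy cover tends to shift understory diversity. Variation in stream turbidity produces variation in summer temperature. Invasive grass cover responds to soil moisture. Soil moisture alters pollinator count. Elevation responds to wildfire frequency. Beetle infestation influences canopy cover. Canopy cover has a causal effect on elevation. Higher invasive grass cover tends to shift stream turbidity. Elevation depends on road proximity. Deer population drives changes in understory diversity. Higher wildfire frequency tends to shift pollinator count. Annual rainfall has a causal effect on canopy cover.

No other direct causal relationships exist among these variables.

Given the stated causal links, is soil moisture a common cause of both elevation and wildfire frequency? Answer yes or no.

no

Soil moisture has no stated causal path to wildfire frequency. A confounder must cause both variables, so soil moisture does not qualify.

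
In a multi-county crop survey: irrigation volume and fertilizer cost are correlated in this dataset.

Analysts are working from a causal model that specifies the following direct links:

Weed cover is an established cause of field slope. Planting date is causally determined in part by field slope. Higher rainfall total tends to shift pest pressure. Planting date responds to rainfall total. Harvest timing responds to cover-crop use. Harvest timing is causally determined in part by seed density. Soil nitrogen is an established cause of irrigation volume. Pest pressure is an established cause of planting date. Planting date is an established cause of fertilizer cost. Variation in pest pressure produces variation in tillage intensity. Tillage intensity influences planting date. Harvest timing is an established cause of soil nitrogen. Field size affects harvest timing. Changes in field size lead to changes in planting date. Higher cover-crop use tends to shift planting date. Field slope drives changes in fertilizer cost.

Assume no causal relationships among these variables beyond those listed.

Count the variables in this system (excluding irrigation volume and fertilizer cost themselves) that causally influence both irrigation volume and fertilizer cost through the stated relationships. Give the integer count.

The common causes are: cover-crop use (to irrigation volume via cover-crop use → harvest timing → soil nitrogen → irrigation volume; to fertilizer cost via cover-crop use → planting date → fertilizer cost); field size (to irrigation volume via field size → harvest timing → soil nitrogen → irrigation volume; to fertilizer cost via field size → planting date → fertilizer cost).
Every other variable lacks a causal path to at least one of irrigation volume and fertilizer cost.

2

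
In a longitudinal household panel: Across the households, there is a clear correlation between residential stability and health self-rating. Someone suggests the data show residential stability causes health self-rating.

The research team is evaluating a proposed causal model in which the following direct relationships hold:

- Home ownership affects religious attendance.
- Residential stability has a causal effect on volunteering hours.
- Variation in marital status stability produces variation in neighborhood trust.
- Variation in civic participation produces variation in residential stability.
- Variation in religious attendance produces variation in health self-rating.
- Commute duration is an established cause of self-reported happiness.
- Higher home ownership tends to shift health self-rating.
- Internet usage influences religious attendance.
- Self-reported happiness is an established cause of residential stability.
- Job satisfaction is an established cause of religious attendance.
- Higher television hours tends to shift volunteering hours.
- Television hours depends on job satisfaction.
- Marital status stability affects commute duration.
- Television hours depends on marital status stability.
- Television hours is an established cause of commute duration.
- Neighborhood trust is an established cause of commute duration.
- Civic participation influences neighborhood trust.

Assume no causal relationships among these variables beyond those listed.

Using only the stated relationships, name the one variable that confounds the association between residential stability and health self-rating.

job satisfaction

Job satisfaction has a causal path to residential stability (job satisfaction → television hours → commute duration → self-reported happiness → residential stability) and a separate causal path to health self-rating (job satisfaction → religious attendance → health self-rating), so it is a common cause of both.
No stated relationship gives residential stability a causal route to health self-rating, so the correlation is explained by the shared upstream cause rather than a direct effect.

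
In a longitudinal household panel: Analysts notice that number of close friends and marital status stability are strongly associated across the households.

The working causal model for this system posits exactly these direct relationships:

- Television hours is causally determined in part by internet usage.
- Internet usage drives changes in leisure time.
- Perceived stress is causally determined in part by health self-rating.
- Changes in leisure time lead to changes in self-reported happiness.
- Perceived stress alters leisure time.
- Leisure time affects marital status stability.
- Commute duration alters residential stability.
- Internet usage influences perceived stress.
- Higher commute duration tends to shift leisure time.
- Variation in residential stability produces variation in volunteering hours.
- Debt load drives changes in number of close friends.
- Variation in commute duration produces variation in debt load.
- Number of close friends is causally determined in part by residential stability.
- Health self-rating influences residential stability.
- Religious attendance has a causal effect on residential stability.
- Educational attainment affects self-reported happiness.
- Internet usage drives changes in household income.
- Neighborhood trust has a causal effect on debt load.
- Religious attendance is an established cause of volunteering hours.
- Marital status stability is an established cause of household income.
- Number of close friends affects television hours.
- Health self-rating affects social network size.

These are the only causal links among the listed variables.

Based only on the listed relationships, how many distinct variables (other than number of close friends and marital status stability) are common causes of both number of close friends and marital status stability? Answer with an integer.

The common causes are: commute duration (to number of close friends via commute duration → residential stability → number of close friends; to marital status stability via commute duration → leisure time → marital status stability); health self-rating (to number of close friends via health self-rating → residential stability → number of close friends; to marital status stability via health self-rating → perceived stress → leisure time → marital status stability).
Every other variable lacks a causal path to at least one of number of close friends and marital status stability.

2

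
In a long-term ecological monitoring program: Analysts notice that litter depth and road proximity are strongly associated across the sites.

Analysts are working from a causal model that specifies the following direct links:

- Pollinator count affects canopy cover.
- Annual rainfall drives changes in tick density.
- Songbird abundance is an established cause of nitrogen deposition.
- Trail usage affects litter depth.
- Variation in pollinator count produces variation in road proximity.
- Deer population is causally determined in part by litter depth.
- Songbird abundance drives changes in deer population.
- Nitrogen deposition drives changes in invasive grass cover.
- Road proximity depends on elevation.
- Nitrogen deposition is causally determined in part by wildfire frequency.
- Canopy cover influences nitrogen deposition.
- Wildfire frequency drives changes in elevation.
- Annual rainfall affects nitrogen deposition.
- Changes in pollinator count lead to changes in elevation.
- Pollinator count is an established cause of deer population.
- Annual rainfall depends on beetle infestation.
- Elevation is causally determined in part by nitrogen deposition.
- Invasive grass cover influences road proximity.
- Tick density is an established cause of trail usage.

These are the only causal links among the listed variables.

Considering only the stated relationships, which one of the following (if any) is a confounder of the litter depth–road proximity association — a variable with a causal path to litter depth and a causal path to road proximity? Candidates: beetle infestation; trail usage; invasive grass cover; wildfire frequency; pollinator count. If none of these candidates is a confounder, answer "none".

Beetle infestation causes litter depth (beetle infestation → annual rainfall → tick density → trail usage → litter depth) and also causes road proximity (beetle infestation → annual rainfall → nitrogen deposition → invasive grass cover → road proximity); it is a common cause of both.
Each of the other candidates lacks a causal path to at least one of litter depth and road proximity, so they do not confound the relationship.

beetle infestation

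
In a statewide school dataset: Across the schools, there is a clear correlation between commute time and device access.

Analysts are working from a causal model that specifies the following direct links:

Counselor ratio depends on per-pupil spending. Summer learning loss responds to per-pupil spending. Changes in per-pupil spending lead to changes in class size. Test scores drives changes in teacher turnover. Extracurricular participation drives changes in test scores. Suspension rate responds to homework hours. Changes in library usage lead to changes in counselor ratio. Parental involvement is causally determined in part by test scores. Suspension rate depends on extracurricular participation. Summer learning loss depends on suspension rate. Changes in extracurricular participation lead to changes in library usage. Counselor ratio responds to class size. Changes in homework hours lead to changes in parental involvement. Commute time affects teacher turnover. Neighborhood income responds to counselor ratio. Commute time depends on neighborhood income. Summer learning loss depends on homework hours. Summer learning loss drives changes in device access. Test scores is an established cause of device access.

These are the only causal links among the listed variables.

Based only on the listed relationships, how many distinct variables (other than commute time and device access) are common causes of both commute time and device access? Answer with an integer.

The common causes are: extracurricular participation (to commute time via extracurricular participation → library usage → counselor ratio → neighborhood income → commute time; to device access via extracurricular participation → test scores → device access); per-pupil spending (to commute time via per-pupil spending → counselor ratio → neighborhood income → commute time; to device access via per-pupil spending → summer learning loss → device access).
Every other variable lacks a causal path to at least one of commute time and device access.

2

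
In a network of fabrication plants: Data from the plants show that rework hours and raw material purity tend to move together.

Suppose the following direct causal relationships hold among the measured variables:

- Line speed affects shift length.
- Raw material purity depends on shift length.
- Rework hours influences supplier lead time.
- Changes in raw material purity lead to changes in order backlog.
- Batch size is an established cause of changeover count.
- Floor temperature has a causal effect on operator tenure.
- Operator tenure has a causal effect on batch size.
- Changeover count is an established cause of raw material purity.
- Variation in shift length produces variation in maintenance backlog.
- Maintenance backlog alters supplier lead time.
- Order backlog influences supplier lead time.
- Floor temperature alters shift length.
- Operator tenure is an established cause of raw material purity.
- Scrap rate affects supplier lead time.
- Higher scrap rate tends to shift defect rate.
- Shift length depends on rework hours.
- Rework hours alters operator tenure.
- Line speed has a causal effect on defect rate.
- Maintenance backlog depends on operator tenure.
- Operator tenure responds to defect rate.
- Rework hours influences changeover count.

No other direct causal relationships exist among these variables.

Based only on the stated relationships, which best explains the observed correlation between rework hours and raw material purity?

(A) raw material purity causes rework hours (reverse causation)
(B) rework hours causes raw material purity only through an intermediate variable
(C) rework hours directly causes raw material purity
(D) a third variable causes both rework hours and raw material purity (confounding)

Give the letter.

B

Rework hours reaches raw material purity through rework hours → shift length → raw material purity — an indirect causal chain with no direct rework hours → raw material purity link. No variable causes both rework hours and raw material purity, so confounding is ruled out; the effect is mediated.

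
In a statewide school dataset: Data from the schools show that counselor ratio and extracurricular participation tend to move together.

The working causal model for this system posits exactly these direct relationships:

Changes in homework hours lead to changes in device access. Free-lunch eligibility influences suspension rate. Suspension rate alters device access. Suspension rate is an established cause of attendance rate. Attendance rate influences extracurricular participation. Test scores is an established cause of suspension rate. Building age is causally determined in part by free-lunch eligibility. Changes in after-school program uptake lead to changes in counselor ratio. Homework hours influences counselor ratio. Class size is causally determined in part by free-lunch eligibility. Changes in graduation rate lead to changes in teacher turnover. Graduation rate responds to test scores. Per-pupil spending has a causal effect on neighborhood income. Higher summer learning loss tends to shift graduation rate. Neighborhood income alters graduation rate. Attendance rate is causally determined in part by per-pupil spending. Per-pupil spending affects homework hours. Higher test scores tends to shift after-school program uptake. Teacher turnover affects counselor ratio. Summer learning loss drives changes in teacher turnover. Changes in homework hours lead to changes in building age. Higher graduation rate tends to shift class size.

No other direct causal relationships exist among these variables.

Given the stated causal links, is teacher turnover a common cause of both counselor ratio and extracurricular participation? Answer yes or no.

Teacher turnover has no stated causal path to extracurricular participation. A confounder must cause both variables, so teacher turnover does not qualify.

no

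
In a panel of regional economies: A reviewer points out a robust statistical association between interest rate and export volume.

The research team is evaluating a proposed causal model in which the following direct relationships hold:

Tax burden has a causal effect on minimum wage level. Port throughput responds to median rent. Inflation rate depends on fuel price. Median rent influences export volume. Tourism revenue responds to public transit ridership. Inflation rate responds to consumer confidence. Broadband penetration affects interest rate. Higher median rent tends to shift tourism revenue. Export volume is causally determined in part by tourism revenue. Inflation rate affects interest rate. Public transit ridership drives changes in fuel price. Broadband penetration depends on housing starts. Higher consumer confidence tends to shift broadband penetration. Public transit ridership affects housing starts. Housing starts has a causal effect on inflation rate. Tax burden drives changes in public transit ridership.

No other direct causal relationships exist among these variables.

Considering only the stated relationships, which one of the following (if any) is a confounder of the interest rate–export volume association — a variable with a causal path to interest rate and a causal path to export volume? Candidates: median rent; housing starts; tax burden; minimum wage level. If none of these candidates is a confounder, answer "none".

Tax burden causes interest rate (tax burden → public transit ridership → fuel price → inflation rate → interest rate) and also causes export volume (tax burden → public transit ridership → tourism revenue → export volume); it is a common cause of both.
Each of the other candidates lacks a causal path to at least one of interest rate and export volume, so they do not confound the relationship.

tax burden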